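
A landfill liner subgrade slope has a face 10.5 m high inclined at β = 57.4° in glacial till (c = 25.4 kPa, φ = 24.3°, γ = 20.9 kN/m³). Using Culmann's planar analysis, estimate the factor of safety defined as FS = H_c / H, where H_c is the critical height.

FS = 2.19

H_c = (4c/γ) · sinβ cosφ / [1 − cos(β − φ)]
    = (4·25.4/20.9) · sin57.4°·cos24.3° / [1 − cos33.1°]
    = 4.861 · 0.7678 / 0.1623 = 23.00 m
FS = H_c / H = 23.00 / 10.5 = 2.191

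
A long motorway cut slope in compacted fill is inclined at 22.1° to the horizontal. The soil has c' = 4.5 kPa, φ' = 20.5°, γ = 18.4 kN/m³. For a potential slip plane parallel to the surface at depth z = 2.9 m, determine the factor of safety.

For an infinite slope with a slip plane parallel to the surface (no pore pressure): FS = [c' + γz cos²β tanφ'] / [γz sinβ cosβ].
γz = 18.4·2.9 = 53.36 kN/m²
Numerator = 4.5 + 53.36·cos²22.1°·tan20.5° = 4.5 + 53.36·0.8585·0.3739 = 21.627 kPa
Denominator = 53.36·sin22.1°·cos22.1° = 53.36·0.3762·0.9265 = 18.600 kPa
FS = 21.627 / 18.600 = 1.163

FS = 1.16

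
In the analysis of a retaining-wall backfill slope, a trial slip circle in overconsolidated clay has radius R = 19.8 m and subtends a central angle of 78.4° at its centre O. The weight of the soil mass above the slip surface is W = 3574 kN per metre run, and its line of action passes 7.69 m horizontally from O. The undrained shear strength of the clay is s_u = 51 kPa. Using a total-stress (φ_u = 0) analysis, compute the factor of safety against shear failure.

FS = 1.00

Taking moments about the centre O, the resisting moment is provided by the undrained shear strength acting along the arc:
Arc length L_a = R·θ = 19.8·(78.4°·π/180) = 19.8·1.3683 = 27.09 m
M_R = s_u·L_a·R = 51·27.09·19.8 = 27358.6 kN·m/m
M_D = W·d = 3574·7.69 = 27484.1 kN·m/m
FS = M_R / M_D = 27358.6 / 27484.1 = 0.995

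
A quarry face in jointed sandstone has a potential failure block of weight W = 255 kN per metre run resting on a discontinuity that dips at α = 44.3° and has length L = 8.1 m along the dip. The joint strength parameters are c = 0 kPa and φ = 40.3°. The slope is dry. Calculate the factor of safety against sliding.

Resolving the block weight along and normal to the plane and applying the Mohr–Coulomb strength on the joint:
N' = W cosα = 255·cos44.3° = 182.5 kN/m
Driving force T = W sinα = 255·sin44.3° = 178.1 kN/m
Resisting force R = c·L + N'·tanφ = 0·8.1 + 182.5·tan40.3° = 0.0 + 154.8 = 154.8 kN/m
FS = R / T = 154.8 / 178.1 = 0.869

FS = 0.87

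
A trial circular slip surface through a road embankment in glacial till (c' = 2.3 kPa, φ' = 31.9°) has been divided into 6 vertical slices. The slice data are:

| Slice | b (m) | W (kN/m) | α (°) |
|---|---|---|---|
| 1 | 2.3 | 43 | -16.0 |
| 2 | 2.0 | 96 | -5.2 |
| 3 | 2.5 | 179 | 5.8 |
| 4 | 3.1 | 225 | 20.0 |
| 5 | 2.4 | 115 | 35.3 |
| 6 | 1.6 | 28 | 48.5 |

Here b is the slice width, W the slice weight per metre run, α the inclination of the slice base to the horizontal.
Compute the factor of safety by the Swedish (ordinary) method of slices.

FS = 2.68

Ordinary method of slices: FS = Σ[c'·Δl_i + (W_i cosα_i)·tanφ'] / Σ W_i sinα_i, with Δl_i = b_i / cosα_i.
Slice 1: Δl = 2.3/cos(-16.0°) = 2.393 m; N'_1 = 43·cos(-16.0°) = 41.3; c'Δl = 5.50; W sinα = -11.9
Slice 2: Δl = 2.0/cos(-5.2°) = 2.008 m; N'_2 = 96·cos(-5.2°) = 95.6; c'Δl = 4.62; W sinα = -8.7
Slice 3: Δl = 2.5/cos5.8° = 2.513 m; N'_3 = 179·cos5.8° = 178.1; c'Δl = 5.78; W sinα = 18.1
Slice 4: Δl = 3.1/cos20.0° = 3.299 m; N'_4 = 225·cos20.0° = 211.4; c'Δl = 7.59; W sinα = 77.0
Slice 5: Δl = 2.4/cos35.3° = 2.941 m; N'_5 = 115·cos35.3° = 93.9; c'Δl = 6.76; W sinα = 66.5
Slice 6: Δl = 1.6/cos48.5° = 2.415 m; N'_6 = 28·cos48.5° = 18.6; c'Δl = 5.55; W sinα = 21.0
Σc'Δl = 35.8 kN/m; ΣN' = 638.9 kN/m; ΣW sinα = 161.9 kN/m
Resisting = 35.8 + 638.9·tan31.9° = 35.8 + 397.7 = 433.5 kN/m
FS = 433.5 / 161.9 = 2.677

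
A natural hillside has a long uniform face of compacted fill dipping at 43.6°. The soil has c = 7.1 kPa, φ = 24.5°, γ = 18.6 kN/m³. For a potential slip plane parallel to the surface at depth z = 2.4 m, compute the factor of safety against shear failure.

FS = 0.80

For an infinite slope with a slip plane parallel to the surface (no pore pressure): FS = [c + γz cos²β tanφ] / [γz sinβ cosβ].
γz = 18.6·2.4 = 44.64 kN/m²
Numerator = 7.1 + 44.64·cos²43.6°·tan24.5° = 7.1 + 44.64·0.5244·0.4557 = 17.769 kPa
Denominator = 44.64·sin43.6°·cos43.6° = 44.64·0.6896·0.7242 = 22.293 kPa
FS = 17.769 / 22.293 = 0.797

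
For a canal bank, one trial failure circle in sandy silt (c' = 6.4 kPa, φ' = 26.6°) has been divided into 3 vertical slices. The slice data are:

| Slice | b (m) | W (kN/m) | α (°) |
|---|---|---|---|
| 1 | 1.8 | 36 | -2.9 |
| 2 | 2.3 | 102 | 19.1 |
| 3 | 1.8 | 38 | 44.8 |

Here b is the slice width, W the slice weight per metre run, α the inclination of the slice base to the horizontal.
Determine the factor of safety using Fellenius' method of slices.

FS = 2.11

Ordinary method of slices: FS = Σ[c'·Δl_i + (W_i cosα_i)·tanφ'] / Σ W_i sinα_i, with Δl_i = b_i / cosα_i.
Slice 1: Δl = 1.8/cos(-2.9°) = 1.802 m; N'_1 = 36·cos(-2.9°) = 36.0; c'Δl = 11.53; W sinα = -1.8
Slice 2: Δl = 2.3/cos19.1° = 2.434 m; N'_2 = 102·cos19.1° = 96.4; c'Δl = 15.58; W sinα = 33.4
Slice 3: Δl = 1.8/cos44.8° = 2.537 m; N'_3 = 38·cos44.8° = 27.0; c'Δl = 16.24; W sinα = 26.8
Σc'Δl = 43.3 kN/m; ΣN' = 159.3 kN/m; ΣW sinα = 58.3 kN/m
Resisting = 43.3 + 159.3·tan26.6° = 43.3 + 79.8 = 123.1 kN/m
FS = 123.1 / 58.3 = 2.111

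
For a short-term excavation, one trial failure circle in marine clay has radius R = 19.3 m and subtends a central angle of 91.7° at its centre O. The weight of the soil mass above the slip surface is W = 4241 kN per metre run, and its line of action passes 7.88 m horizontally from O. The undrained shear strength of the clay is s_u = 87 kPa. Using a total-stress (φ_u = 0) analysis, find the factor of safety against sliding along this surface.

FS = 1.55

Taking moments about the centre O, the resisting moment is provided by the undrained shear strength acting along the arc:
Arc length L_a = R·θ = 19.3·(91.7°·π/180) = 19.3·1.6005 = 30.89 m
M_R = s_u·L_a·R = 87·30.89·19.3 = 51865.7 kN·m/m
M_D = W·d = 4241·7.88 = 33419.1 kN·m/m
FS = M_R / M_D = 51865.7 / 33419.1 = 1.552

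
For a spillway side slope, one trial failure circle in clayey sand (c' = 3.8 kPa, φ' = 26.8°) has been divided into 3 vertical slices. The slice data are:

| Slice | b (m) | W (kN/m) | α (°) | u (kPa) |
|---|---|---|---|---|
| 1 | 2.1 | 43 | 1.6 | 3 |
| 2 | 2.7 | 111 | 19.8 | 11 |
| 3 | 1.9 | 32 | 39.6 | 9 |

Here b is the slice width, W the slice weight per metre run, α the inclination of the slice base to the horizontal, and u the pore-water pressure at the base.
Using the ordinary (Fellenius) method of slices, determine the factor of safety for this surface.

Ordinary method of slices: FS = Σ[c'·Δl_i + (W_i cosα_i − u_i·Δl_i)·tanφ'] / Σ W_i sinα_i, with Δl_i = b_i / cosα_i.
Slice 1: Δl = 2.1/cos1.6° = 2.101 m; N'_1 = 43·cos1.6° − 3·2.101 = 36.7; c'Δl = 7.98; W sinα = 1.2
Slice 2: Δl = 2.7/cos19.8° = 2.870 m; N'_2 = 111·cos19.8° − 11·2.870 = 72.9; c'Δl = 10.90; W sinα = 37.6
Slice 3: Δl = 1.9/cos39.6° = 2.466 m; N'_3 = 32·cos39.6° − 9·2.466 = 2.5; c'Δl = 9.37; W sinα = 20.4
Σc'Δl = 28.3 kN/m; ΣN' = 112.0 kN/m; ΣW sinα = 59.2 kN/m
Resisting = 28.3 + 112.0·tan26.8° = 28.3 + 56.6 = 84.8 kN/m
FS = 84.8 / 59.2 = 1.433

FS = 1.43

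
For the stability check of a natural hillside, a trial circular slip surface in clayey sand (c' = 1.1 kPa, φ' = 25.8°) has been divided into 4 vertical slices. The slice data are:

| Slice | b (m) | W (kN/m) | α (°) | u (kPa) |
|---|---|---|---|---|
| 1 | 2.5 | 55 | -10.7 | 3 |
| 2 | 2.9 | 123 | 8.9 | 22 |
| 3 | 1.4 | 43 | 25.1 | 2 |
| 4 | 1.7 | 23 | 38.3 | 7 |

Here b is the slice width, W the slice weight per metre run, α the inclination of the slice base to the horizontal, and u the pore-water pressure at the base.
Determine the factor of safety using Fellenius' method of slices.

Ordinary method of slices: FS = Σ[c'·Δl_i + (W_i cosα_i − u_i·Δl_i)·tanφ'] / Σ W_i sinα_i, with Δl_i = b_i / cosα_i.
Slice 1: Δl = 2.5/cos(-10.7°) = 2.544 m; N'_1 = 55·cos(-10.7°) − 3·2.544 = 46.4; c'Δl = 2.80; W sinα = -10.2
Slice 2: Δl = 2.9/cos8.9° = 2.935 m; N'_2 = 123·cos8.9° − 22·2.935 = 56.9; c'Δl = 3.23; W sinα = 19.0
Slice 3: Δl = 1.4/cos25.1° = 1.546 m; N'_3 = 43·cos25.1° − 2·1.546 = 35.8; c'Δl = 1.70; W sinα = 18.2
Slice 4: Δl = 1.7/cos38.3° = 2.166 m; N'_4 = 23·cos38.3° − 7·2.166 = 2.9; c'Δl = 2.38; W sinα = 14.3
Σc'Δl = 10.1 kN/m; ΣN' = 142.1 kN/m; ΣW sinα = 41.3 kN/m
Resisting = 10.1 + 142.1·tan25.8° = 10.1 + 68.7 = 78.8 kN/m
FS = 78.8 / 41.3 = 1.907

FS = 1.91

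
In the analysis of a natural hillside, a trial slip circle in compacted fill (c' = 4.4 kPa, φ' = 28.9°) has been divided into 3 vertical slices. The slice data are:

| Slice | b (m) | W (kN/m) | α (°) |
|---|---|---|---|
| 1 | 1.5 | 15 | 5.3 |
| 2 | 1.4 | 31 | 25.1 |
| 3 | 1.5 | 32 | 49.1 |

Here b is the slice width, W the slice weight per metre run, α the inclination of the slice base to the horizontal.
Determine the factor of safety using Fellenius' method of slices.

Ordinary method of slices: FS = Σ[c'·Δl_i + (W_i cosα_i)·tanφ'] / Σ W_i sinα_i, with Δl_i = b_i / cosα_i.
Slice 1: Δl = 1.5/cos5.3° = 1.506 m; N'_1 = 15·cos5.3° = 14.9; c'Δl = 6.63; W sinα = 1.4
Slice 2: Δl = 1.4/cos25.1° = 1.546 m; N'_2 = 31·cos25.1° = 28.1; c'Δl = 6.80; W sinα = 13.2
Slice 3: Δl = 1.5/cos49.1° = 2.291 m; N'_3 = 32·cos49.1° = 21.0; c'Δl = 10.08; W sinα = 24.2
Σc'Δl = 23.5 kN/m; ΣN' = 64.0 kN/m; ΣW sinα = 38.7 kN/m
Resisting = 23.5 + 64.0·tan28.9° = 23.5 + 35.3 = 58.8 kN/m
FS = 58.8 / 38.7 = 1.519

FS = 1.52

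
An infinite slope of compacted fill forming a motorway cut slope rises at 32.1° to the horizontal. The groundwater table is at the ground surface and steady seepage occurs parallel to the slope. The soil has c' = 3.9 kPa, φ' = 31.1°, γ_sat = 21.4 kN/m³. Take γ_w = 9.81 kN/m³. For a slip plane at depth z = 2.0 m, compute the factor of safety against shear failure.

FS = 0.72

With seepage parallel to the slope and the water table at the surface, the effective normal stress on the slip plane uses the buoyant unit weight γ' = γ_sat − γ_w while the driving shear stress uses γ_sat:
FS = [c' + γ' z cos²β tanφ'] / [γ_sat z sinβ cosβ]
γ' = 21.4 − 9.81 = 11.59 kN/m³
Numerator = 3.9 + 11.59·2.0·cos²32.1°·tan31.1° = 3.9 + 11.59·2.0·0.7176·0.6032 = 13.934 kPa
Denominator = 21.4·2.0·sin32.1°·cos32.1° = 21.4·2.0·0.5314·0.8471 = 19.267 kPa
FS = 13.934 / 19.267 = 0.723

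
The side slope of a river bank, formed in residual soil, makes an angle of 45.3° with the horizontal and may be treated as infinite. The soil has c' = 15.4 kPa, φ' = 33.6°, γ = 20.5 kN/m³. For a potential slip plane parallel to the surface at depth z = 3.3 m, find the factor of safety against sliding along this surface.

FS = 1.11

For an infinite slope with a slip plane parallel to the surface (no pore pressure): FS = [c' + γz cos²β tanφ'] / [γz sinβ cosβ].
γz = 20.5·3.3 = 67.65 kN/m²
Numerator = 15.4 + 67.65·cos²45.3°·tan33.6° = 15.4 + 67.65·0.4948·0.6644 = 37.638 kPa
Denominator = 67.65·sin45.3°·cos45.3° = 67.65·0.7108·0.7034 = 33.823 kPa
FS = 37.638 / 33.823 = 1.113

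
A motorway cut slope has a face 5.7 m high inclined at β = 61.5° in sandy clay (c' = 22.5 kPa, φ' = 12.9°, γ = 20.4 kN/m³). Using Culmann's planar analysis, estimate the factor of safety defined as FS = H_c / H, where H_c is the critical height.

FS = 1.96

H_c = (4c'/γ) · sinβ cosφ' / [1 − cos(β − φ')]
    = (4·22.5/20.4) · sin61.5°·cos12.9° / [1 − cos48.6°]
    = 4.412 · 0.8566 / 0.3387 = 11.16 m
FS = H_c / H = 11.16 / 5.7 = 1.958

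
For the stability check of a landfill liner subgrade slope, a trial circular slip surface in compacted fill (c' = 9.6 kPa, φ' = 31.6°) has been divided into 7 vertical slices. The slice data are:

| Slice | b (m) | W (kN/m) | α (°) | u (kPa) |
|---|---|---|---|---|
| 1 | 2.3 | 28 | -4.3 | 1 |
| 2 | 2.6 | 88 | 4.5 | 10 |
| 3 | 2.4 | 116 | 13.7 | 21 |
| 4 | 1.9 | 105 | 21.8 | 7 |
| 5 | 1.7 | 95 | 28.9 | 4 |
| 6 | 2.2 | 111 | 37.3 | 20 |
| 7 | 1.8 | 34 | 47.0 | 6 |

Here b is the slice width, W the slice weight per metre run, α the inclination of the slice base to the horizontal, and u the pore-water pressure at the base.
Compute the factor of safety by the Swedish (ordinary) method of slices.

Ordinary method of slices: FS = Σ[c'·Δl_i + (W_i cosα_i − u_i·Δl_i)·tanφ'] / Σ W_i sinα_i, with Δl_i = b_i / cosα_i.
Slice 1: Δl = 2.3/cos(-4.3°) = 2.306 m; N'_1 = 28·cos(-4.3°) − 1·2.306 = 25.6; c'Δl = 22.14; W sinα = -2.1
Slice 2: Δl = 2.6/cos4.5° = 2.608 m; N'_2 = 88·cos4.5° − 10·2.608 = 61.6; c'Δl = 25.04; W sinα = 6.9
Slice 3: Δl = 2.4/cos13.7° = 2.470 m; N'_3 = 116·cos13.7° − 21·2.470 = 60.8; c'Δl = 23.71; W sinα = 27.5
Slice 4: Δl = 1.9/cos21.8° = 2.046 m; N'_4 = 105·cos21.8° − 7·2.046 = 83.2; c'Δl = 19.64; W sinα = 39.0
Slice 5: Δl = 1.7/cos28.9° = 1.942 m; N'_5 = 95·cos28.9° − 4·1.942 = 75.4; c'Δl = 18.64; W sinα = 45.9
Slice 6: Δl = 2.2/cos37.3° = 2.766 m; N'_6 = 111·cos37.3° − 20·2.766 = 33.0; c'Δl = 26.55; W sinα = 67.3
Slice 7: Δl = 1.8/cos47.0° = 2.639 m; N'_7 = 34·cos47.0° − 6·2.639 = 7.4; c'Δl = 25.34; W sinα = 24.9
Σc'Δl = 161.1 kN/m; ΣN' = 347.0 kN/m; ΣW sinα = 209.3 kN/m
Resisting = 161.1 + 347.0·tan31.6° = 161.1 + 213.5 = 374.5 kN/m
FS = 374.5 / 209.3 = 1.789

FS = 1.79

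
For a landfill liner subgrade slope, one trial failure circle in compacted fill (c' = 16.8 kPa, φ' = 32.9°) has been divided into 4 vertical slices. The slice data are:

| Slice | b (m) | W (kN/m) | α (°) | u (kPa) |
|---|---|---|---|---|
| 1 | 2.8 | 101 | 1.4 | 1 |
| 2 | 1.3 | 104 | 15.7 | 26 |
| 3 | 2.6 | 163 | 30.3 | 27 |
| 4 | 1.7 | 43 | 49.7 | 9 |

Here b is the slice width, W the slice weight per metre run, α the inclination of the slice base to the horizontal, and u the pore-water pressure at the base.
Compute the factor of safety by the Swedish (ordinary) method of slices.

Ordinary method of slices: FS = Σ[c'·Δl_i + (W_i cosα_i − u_i·Δl_i)·tanφ'] / Σ W_i sinα_i, with Δl_i = b_i / cosα_i.
Slice 1: Δl = 2.8/cos1.4° = 2.801 m; N'_1 = 101·cos1.4° − 1·2.801 = 98.2; c'Δl = 47.05; W sinα = 2.5
Slice 2: Δl = 1.3/cos15.7° = 1.350 m; N'_2 = 104·cos15.7° − 26·1.350 = 65.0; c'Δl = 22.69; W sinα = 28.1
Slice 3: Δl = 2.6/cos30.3° = 3.011 m; N'_3 = 163·cos30.3° − 27·3.011 = 59.4; c'Δl = 50.59; W sinα = 82.2
Slice 4: Δl = 1.7/cos49.7° = 2.628 m; N'_4 = 43·cos49.7° − 9·2.628 = 4.2; c'Δl = 44.16; W sinα = 32.8
Σc'Δl = 164.5 kN/m; ΣN' = 226.8 kN/m; ΣW sinα = 145.6 kN/m
Resisting = 164.5 + 226.8·tan32.9° = 164.5 + 146.7 = 311.2 kN/m
FS = 311.2 / 145.6 = 2.137

FS = 2.14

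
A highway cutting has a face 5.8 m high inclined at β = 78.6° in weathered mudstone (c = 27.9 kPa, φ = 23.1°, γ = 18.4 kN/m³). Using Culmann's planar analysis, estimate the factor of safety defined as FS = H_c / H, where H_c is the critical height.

H_c = (4c/γ) · sinβ cosφ / [1 − cos(β − φ)]
    = (4·27.9/18.4) · sin78.6°·cos23.1° / [1 − cos55.5°]
    = 6.065 · 0.9017 / 0.4336 = 12.61 m
FS = H_c / H = 12.61 / 5.8 = 2.175

FS = 2.17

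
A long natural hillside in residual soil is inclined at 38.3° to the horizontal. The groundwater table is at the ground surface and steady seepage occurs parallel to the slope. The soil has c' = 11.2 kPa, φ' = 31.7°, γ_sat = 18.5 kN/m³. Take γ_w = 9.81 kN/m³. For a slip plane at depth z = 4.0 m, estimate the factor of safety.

With seepage parallel to the slope and the water table at the surface, the effective normal stress on the slip plane uses the buoyant unit weight γ' = γ_sat − γ_w while the driving shear stress uses γ_sat:
FS = [c' + γ' z cos²β tanφ'] / [γ_sat z sinβ cosβ]
γ' = 18.5 − 9.81 = 8.69 kN/m³
Numerator = 11.2 + 8.69·4.0·cos²38.3°·tan31.7° = 11.2 + 8.69·4.0·0.6159·0.6176 = 24.422 kPa
Denominator = 18.5·4.0·sin38.3°·cos38.3° = 18.5·4.0·0.6198·0.7848 = 35.993 kPa
FS = 24.422 / 35.993 = 0.679

FS = 0.68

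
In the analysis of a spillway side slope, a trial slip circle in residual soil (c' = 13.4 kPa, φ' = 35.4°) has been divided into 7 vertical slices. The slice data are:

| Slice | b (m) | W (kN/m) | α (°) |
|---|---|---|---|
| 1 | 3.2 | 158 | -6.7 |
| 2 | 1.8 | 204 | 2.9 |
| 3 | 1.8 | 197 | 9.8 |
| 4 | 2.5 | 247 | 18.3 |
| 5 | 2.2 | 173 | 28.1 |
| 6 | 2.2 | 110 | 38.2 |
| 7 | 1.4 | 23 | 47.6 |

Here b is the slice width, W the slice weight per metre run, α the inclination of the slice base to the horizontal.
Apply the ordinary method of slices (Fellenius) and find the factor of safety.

FS = 3.59

Ordinary method of slices: FS = Σ[c'·Δl_i + (W_i cosα_i)·tanφ'] / Σ W_i sinα_i, with Δl_i = b_i / cosα_i.
Slice 1: Δl = 3.2/cos(-6.7°) = 3.222 m; N'_1 = 158·cos(-6.7°) = 156.9; c'Δl = 43.17; W sinα = -18.4
Slice 2: Δl = 1.8/cos2.9° = 1.802 m; N'_2 = 204·cos2.9° = 203.7; c'Δl = 24.15; W sinα = 10.3
Slice 3: Δl = 1.8/cos9.8° = 1.827 m; N'_3 = 197·cos9.8° = 194.1; c'Δl = 24.48; W sinα = 33.5
Slice 4: Δl = 2.5/cos18.3° = 2.633 m; N'_4 = 247·cos18.3° = 234.5; c'Δl = 35.28; W sinα = 77.6
Slice 5: Δl = 2.2/cos28.1° = 2.494 m; N'_5 = 173·cos28.1° = 152.6; c'Δl = 33.42; W sinα = 81.5
Slice 6: Δl = 2.2/cos38.2° = 2.799 m; N'_6 = 110·cos38.2° = 86.4; c'Δl = 37.51; W sinα = 68.0
Slice 7: Δl = 1.4/cos47.6° = 2.076 m; N'_7 = 23·cos47.6° = 15.5; c'Δl = 27.82; W sinα = 17.0
Σc'Δl = 225.8 kN/m; ΣN' = 1043.9 kN/m; ΣW sinα = 269.5 kN/m
Resisting = 225.8 + 1043.9·tan35.4° = 225.8 + 741.8 = 967.7 kN/m
FS = 967.7 / 269.5 = 3.591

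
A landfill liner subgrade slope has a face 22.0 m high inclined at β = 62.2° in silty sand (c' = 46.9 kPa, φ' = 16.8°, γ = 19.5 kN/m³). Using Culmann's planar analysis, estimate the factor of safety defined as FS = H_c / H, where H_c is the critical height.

FS = 1.24

H_c = (4c'/γ) · sinβ cosφ' / [1 − cos(β − φ')]
    = (4·46.9/19.5) · sin62.2°·cos16.8° / [1 − cos45.4°]
    = 9.621 · 0.8468 / 0.2978 = 27.35 m
FS = H_c / H = 27.35 / 22.0 = 1.243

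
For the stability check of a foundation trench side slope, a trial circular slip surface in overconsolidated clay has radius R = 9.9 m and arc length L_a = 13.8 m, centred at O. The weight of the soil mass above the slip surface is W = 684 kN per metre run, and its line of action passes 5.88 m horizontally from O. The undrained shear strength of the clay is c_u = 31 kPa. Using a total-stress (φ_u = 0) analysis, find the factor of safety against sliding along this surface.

FS = 1.05

Taking moments about the centre O, the resisting moment is provided by the undrained shear strength acting along the arc:
M_R = c_u·L_a·R = 31·13.80·9.9 = 4235.2 kN·m/m
M_D = W·d = 684·5.88 = 4021.9 kN·m/m
FS = M_R / M_D = 4235.2 / 4021.9 = 1.053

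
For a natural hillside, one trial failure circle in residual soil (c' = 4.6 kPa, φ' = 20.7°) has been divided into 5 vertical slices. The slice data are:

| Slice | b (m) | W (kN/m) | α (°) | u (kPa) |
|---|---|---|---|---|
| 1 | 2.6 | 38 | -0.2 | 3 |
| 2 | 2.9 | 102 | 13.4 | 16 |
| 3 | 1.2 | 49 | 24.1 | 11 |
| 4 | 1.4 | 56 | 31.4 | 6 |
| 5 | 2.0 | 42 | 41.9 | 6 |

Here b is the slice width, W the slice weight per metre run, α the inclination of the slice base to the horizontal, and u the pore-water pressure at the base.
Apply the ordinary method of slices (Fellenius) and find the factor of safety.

Ordinary method of slices: FS = Σ[c'·Δl_i + (W_i cosα_i − u_i·Δl_i)·tanφ'] / Σ W_i sinα_i, with Δl_i = b_i / cosα_i.
Slice 1: Δl = 2.6/cos(-0.2°) = 2.600 m; N'_1 = 38·cos(-0.2°) − 3·2.600 = 30.2; c'Δl = 11.96; W sinα = -0.1
Slice 2: Δl = 2.9/cos13.4° = 2.981 m; N'_2 = 102·cos13.4° − 16·2.981 = 51.5; c'Δl = 13.71; W sinα = 23.6
Slice 3: Δl = 1.2/cos24.1° = 1.315 m; N'_3 = 49·cos24.1° − 11·1.315 = 30.3; c'Δl = 6.05; W sinα = 20.0
Slice 4: Δl = 1.4/cos31.4° = 1.640 m; N'_4 = 56·cos31.4° − 6·1.640 = 38.0; c'Δl = 7.54; W sinα = 29.2
Slice 5: Δl = 2.0/cos41.9° = 2.687 m; N'_5 = 42·cos41.9° − 6·2.687 = 15.1; c'Δl = 12.36; W sinα = 28.0
Σc'Δl = 51.6 kN/m; ΣN' = 165.1 kN/m; ΣW sinα = 100.7 kN/m
Resisting = 51.6 + 165.1·tan20.7° = 51.6 + 62.4 = 114.0 kN/m
FS = 114.0 / 100.7 = 1.132

FS = 1.13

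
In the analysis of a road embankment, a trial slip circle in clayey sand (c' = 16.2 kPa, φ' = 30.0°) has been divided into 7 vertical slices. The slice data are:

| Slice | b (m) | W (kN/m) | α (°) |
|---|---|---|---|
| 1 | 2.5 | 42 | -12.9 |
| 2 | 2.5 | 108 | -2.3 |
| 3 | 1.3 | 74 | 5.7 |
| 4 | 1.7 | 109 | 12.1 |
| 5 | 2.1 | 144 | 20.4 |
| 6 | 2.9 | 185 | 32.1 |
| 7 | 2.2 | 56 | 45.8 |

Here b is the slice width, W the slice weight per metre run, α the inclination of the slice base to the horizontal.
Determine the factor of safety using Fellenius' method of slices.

Ordinary method of slices: FS = Σ[c'·Δl_i + (W_i cosα_i)·tanφ'] / Σ W_i sinα_i, with Δl_i = b_i / cosα_i.
Slice 1: Δl = 2.5/cos(-12.9°) = 2.565 m; N'_1 = 42·cos(-12.9°) = 40.9; c'Δl = 41.55; W sinα = -9.4
Slice 2: Δl = 2.5/cos(-2.3°) = 2.502 m; N'_2 = 108·cos(-2.3°) = 107.9; c'Δl = 40.53; W sinα = -4.3
Slice 3: Δl = 1.3/cos5.7° = 1.306 m; N'_3 = 74·cos5.7° = 73.6; c'Δl = 21.16; W sinα = 7.3
Slice 4: Δl = 1.7/cos12.1° = 1.739 m; N'_4 = 109·cos12.1° = 106.6; c'Δl = 28.17; W sinα = 22.8
Slice 5: Δl = 2.1/cos20.4° = 2.241 m; N'_5 = 144·cos20.4° = 135.0; c'Δl = 36.30; W sinα = 50.2
Slice 6: Δl = 2.9/cos32.1° = 3.423 m; N'_6 = 185·cos32.1° = 156.7; c'Δl = 55.46; W sinα = 98.3
Slice 7: Δl = 2.2/cos45.8° = 3.156 m; N'_7 = 56·cos45.8° = 39.0; c'Δl = 51.12; W sinα = 40.1
Σc'Δl = 274.3 kN/m; ΣN' = 659.8 kN/m; ΣW sinα = 205.1 kN/m
Resisting = 274.3 + 659.8·tan30.0° = 274.3 + 380.9 = 655.2 kN/m
FS = 655.2 / 205.1 = 3.194

FS = 3.19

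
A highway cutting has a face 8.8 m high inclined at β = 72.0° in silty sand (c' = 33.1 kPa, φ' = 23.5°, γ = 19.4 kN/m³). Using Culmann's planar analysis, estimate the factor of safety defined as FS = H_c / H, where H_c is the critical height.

FS = 2.00

H_c = (4c'/γ) · sinβ cosφ' / [1 − cos(β − φ')]
    = (4·33.1/19.4) · sin72.0°·cos23.5° / [1 − cos48.5°]
    = 6.825 · 0.8722 / 0.3374 = 17.64 m
FS = H_c / H = 17.64 / 8.8 = 2.005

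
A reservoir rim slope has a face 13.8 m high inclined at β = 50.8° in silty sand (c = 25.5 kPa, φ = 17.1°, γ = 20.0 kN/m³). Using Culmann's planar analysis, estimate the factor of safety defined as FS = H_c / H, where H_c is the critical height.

H_c = (4c/γ) · sinβ cosφ / [1 − cos(β − φ)]
    = (4·25.5/20.0) · sin50.8°·cos17.1° / [1 − cos33.7°]
    = 5.100 · 0.7407 / 0.1680 = 22.48 m
FS = H_c / H = 22.48 / 13.8 = 1.629

FS = 1.63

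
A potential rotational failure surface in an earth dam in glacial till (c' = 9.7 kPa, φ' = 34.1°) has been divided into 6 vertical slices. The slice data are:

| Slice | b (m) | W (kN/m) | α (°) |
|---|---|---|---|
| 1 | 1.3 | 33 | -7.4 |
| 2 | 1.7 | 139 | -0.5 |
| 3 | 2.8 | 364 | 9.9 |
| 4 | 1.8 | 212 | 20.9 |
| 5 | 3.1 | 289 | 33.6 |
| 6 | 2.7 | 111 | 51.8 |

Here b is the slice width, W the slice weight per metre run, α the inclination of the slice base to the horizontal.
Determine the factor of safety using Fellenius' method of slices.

FS = 2.25

Ordinary method of slices: FS = Σ[c'·Δl_i + (W_i cosα_i)·tanφ'] / Σ W_i sinα_i, with Δl_i = b_i / cosα_i.
Slice 1: Δl = 1.3/cos(-7.4°) = 1.311 m; N'_1 = 33·cos(-7.4°) = 32.7; c'Δl = 12.72; W sinα = -4.3
Slice 2: Δl = 1.7/cos(-0.5°) = 1.700 m; N'_2 = 139·cos(-0.5°) = 139.0; c'Δl = 16.49; W sinα = -1.2
Slice 3: Δl = 2.8/cos9.9° = 2.842 m; N'_3 = 364·cos9.9° = 358.6; c'Δl = 27.57; W sinα = 62.6
Slice 4: Δl = 1.8/cos20.9° = 1.927 m; N'_4 = 212·cos20.9° = 198.1; c'Δl = 18.69; W sinα = 75.6
Slice 5: Δl = 3.1/cos33.6° = 3.722 m; N'_5 = 289·cos33.6° = 240.7; c'Δl = 36.10; W sinα = 159.9
Slice 6: Δl = 2.7/cos51.8° = 4.366 m; N'_6 = 111·cos51.8° = 68.6; c'Δl = 42.35; W sinα = 87.2
Σc'Δl = 153.9 kN/m; ΣN' = 1037.7 kN/m; ΣW sinα = 379.9 kN/m
Resisting = 153.9 + 1037.7·tan34.1° = 153.9 + 702.6 = 856.5 kN/m
FS = 856.5 / 379.9 = 2.254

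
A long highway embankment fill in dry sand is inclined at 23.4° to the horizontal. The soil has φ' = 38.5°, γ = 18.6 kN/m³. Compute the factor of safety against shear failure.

FS = 1.84

For a dry cohesionless infinite slope the factor of safety is FS = tanφ' / tanβ.
FS = tan38.5° / tan23.4° = 0.7954 / 0.4327 = 1.838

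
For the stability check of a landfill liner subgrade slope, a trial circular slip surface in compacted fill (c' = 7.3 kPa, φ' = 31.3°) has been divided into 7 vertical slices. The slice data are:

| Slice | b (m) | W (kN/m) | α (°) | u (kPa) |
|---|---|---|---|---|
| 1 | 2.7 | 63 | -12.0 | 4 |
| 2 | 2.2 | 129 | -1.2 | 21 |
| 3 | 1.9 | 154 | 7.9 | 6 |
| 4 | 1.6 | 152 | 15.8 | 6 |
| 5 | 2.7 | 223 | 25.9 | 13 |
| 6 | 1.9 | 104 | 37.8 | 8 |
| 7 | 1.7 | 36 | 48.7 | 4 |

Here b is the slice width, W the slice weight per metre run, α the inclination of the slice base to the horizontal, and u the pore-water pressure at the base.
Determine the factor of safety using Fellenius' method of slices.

FS = 2.19

Ordinary method of slices: FS = Σ[c'·Δl_i + (W_i cosα_i − u_i·Δl_i)·tanφ'] / Σ W_i sinα_i, with Δl_i = b_i / cosα_i.
Slice 1: Δl = 2.7/cos(-12.0°) = 2.760 m; N'_1 = 63·cos(-12.0°) − 4·2.760 = 50.6; c'Δl = 20.15; W sinα = -13.1
Slice 2: Δl = 2.2/cos(-1.2°) = 2.200 m; N'_2 = 129·cos(-1.2°) − 21·2.200 = 82.8; c'Δl = 16.06; W sinα = -2.7
Slice 3: Δl = 1.9/cos7.9° = 1.918 m; N'_3 = 154·cos7.9° − 6·1.918 = 141.0; c'Δl = 14.00; W sinα = 21.2
Slice 4: Δl = 1.6/cos15.8° = 1.663 m; N'_4 = 152·cos15.8° − 6·1.663 = 136.3; c'Δl = 12.14; W sinα = 41.4
Slice 5: Δl = 2.7/cos25.9° = 3.001 m; N'_5 = 223·cos25.9° − 13·3.001 = 161.6; c'Δl = 21.91; W sinα = 97.4
Slice 6: Δl = 1.9/cos37.8° = 2.405 m; N'_6 = 104·cos37.8° − 8·2.405 = 62.9; c'Δl = 17.55; W sinα = 63.7
Slice 7: Δl = 1.7/cos48.7° = 2.576 m; N'_7 = 36·cos48.7° − 4·2.576 = 13.5; c'Δl = 18.80; W sinα = 27.0
Σc'Δl = 120.6 kN/m; ΣN' = 648.6 kN/m; ΣW sinα = 234.9 kN/m
Resisting = 120.6 + 648.6·tan31.3° = 120.6 + 394.4 = 515.0 kN/m
FS = 515.0 / 234.9 = 2.192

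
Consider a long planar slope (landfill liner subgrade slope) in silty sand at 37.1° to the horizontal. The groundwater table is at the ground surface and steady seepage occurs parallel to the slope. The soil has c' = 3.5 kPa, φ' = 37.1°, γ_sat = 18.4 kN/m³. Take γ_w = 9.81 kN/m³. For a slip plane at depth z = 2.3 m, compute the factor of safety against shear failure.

With seepage parallel to the slope and the water table at the surface, the effective normal stress on the slip plane uses the buoyant unit weight γ' = γ_sat − γ_w while the driving shear stress uses γ_sat:
FS = [c' + γ' z cos²β tanφ'] / [γ_sat z sinβ cosβ]
γ' = 18.4 − 9.81 = 8.59 kN/m³
Numerator = 3.5 + 8.59·2.3·cos²37.1°·tan37.1° = 3.5 + 8.59·2.3·0.6361·0.7563 = 13.005 kPa
Denominator = 18.4·2.3·sin37.1°·cos37.1° = 18.4·2.3·0.6032·0.7976 = 20.361 kPa
FS = 13.005 / 20.361 = 0.639

FS = 0.64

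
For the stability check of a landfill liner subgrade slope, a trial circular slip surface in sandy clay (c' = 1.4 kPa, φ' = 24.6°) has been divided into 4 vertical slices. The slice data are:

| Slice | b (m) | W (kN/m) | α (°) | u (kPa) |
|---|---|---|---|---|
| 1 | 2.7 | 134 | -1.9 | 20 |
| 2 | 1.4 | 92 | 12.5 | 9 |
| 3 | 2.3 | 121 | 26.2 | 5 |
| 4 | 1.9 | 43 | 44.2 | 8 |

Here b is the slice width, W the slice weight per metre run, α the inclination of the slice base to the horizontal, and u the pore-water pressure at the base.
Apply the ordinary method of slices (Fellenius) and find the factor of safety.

FS = 1.35

Ordinary method of slices: FS = Σ[c'·Δl_i + (W_i cosα_i − u_i·Δl_i)·tanφ'] / Σ W_i sinα_i, with Δl_i = b_i / cosα_i.
Slice 1: Δl = 2.7/cos(-1.9°) = 2.701 m; N'_1 = 134·cos(-1.9°) − 20·2.701 = 79.9; c'Δl = 3.78; W sinα = -4.4
Slice 2: Δl = 1.4/cos12.5° = 1.434 m; N'_2 = 92·cos12.5° − 9·1.434 = 76.9; c'Δl = 2.01; W sinα = 19.9
Slice 3: Δl = 2.3/cos26.2° = 2.563 m; N'_3 = 121·cos26.2° − 5·2.563 = 95.8; c'Δl = 3.59; W sinα = 53.4
Slice 4: Δl = 1.9/cos44.2° = 2.650 m; N'_4 = 43·cos44.2° − 8·2.650 = 9.6; c'Δl = 3.71; W sinα = 30.0
Σc'Δl = 13.1 kN/m; ΣN' = 262.2 kN/m; ΣW sinα = 98.9 kN/m
Resisting = 13.1 + 262.2·tan24.6° = 13.1 + 120.0 = 133.1 kN/m
FS = 133.1 / 98.9 = 1.346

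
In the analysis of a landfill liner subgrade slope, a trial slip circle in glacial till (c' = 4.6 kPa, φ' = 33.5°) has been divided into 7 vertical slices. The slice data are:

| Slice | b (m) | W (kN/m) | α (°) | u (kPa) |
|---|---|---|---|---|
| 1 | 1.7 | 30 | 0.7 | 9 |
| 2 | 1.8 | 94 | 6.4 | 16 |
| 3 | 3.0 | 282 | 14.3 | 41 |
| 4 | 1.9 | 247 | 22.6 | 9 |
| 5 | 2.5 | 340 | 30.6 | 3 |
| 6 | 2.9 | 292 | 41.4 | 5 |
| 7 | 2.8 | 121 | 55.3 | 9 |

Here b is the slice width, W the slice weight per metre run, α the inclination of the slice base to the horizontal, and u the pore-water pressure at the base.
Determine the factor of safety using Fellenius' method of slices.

Ordinary method of slices: FS = Σ[c'·Δl_i + (W_i cosα_i − u_i·Δl_i)·tanφ'] / Σ W_i sinα_i, with Δl_i = b_i / cosα_i.
Slice 1: Δl = 1.7/cos0.7° = 1.700 m; N'_1 = 30·cos0.7° − 9·1.700 = 14.7; c'Δl = 7.82; W sinα = 0.4
Slice 2: Δl = 1.8/cos6.4° = 1.811 m; N'_2 = 94·cos6.4° − 16·1.811 = 64.4; c'Δl = 8.33; W sinα = 10.5
Slice 3: Δl = 3.0/cos14.3° = 3.096 m; N'_3 = 282·cos14.3° − 41·3.096 = 146.3; c'Δl = 14.24; W sinα = 69.7
Slice 4: Δl = 1.9/cos22.6° = 2.058 m; N'_4 = 247·cos22.6° − 9·2.058 = 209.5; c'Δl = 9.47; W sinα = 94.9
Slice 5: Δl = 2.5/cos30.6° = 2.904 m; N'_5 = 340·cos30.6° − 3·2.904 = 283.9; c'Δl = 13.36; W sinα = 173.1
Slice 6: Δl = 2.9/cos41.4° = 3.866 m; N'_6 = 292·cos41.4° − 5·3.866 = 199.7; c'Δl = 17.78; W sinα = 193.1
Slice 7: Δl = 2.8/cos55.3° = 4.918 m; N'_7 = 121·cos55.3° − 9·4.918 = 24.6; c'Δl = 22.63; W sinα = 99.5
Σc'Δl = 93.6 kN/m; ΣN' = 943.2 kN/m; ΣW sinα = 641.1 kN/m
Resisting = 93.6 + 943.2·tan33.5° = 93.6 + 624.3 = 717.9 kN/m
FS = 717.9 / 641.1 = 1.120

FS = 1.12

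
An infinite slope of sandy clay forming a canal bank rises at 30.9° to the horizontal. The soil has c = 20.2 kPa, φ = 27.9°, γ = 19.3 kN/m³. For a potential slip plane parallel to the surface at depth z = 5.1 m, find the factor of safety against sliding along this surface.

For an infinite slope with a slip plane parallel to the surface (no pore pressure): FS = [c + γz cos²β tanφ] / [γz sinβ cosβ].
γz = 19.3·5.1 = 98.43 kN/m²
Numerator = 20.2 + 98.43·cos²30.9°·tan27.9° = 20.2 + 98.43·0.7363·0.5295 = 58.572 kPa
Denominator = 98.43·sin30.9°·cos30.9° = 98.43·0.5135·0.8581 = 43.373 kPa
FS = 58.572 / 43.373 = 1.350

FS = 1.35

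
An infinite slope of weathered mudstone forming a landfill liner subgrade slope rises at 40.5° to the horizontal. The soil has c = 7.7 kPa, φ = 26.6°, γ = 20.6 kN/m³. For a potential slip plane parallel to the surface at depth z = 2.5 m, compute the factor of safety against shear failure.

For an infinite slope with a slip plane parallel to the surface (no pore pressure): FS = [c + γz cos²β tanφ] / [γz sinβ cosβ].
γz = 20.6·2.5 = 51.50 kN/m²
Numerator = 7.7 + 51.50·cos²40.5°·tan26.6° = 7.7 + 51.50·0.5782·0.5008 = 22.612 kPa
Denominator = 51.50·sin40.5°·cos40.5° = 51.50·0.6494·0.7604 = 25.433 kPa
FS = 22.612 / 25.433 = 0.889

FS = 0.89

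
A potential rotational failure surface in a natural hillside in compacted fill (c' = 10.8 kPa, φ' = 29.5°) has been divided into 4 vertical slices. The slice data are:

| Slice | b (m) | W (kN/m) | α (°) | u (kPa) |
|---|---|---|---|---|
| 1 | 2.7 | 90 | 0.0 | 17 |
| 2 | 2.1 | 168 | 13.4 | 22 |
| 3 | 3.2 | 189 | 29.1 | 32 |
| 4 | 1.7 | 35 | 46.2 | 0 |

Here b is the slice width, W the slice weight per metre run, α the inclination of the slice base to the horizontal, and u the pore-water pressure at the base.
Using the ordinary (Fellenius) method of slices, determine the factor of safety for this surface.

Ordinary method of slices: FS = Σ[c'·Δl_i + (W_i cosα_i − u_i·Δl_i)·tanφ'] / Σ W_i sinα_i, with Δl_i = b_i / cosα_i.
Slice 1: Δl = 2.7/cos0.0° = 2.700 m; N'_1 = 90·cos0.0° − 17·2.700 = 44.1; c'Δl = 29.16; W sinα = 0.0
Slice 2: Δl = 2.1/cos13.4° = 2.159 m; N'_2 = 168·cos13.4° − 22·2.159 = 115.9; c'Δl = 23.31; W sinα = 38.9
Slice 3: Δl = 3.2/cos29.1° = 3.662 m; N'_3 = 189·cos29.1° − 32·3.662 = 47.9; c'Δl = 39.55; W sinα = 91.9
Slice 4: Δl = 1.7/cos46.2° = 2.456 m; N'_4 = 35·cos46.2° − 0·2.456 = 24.2; c'Δl = 26.53; W sinα = 25.3
Σc'Δl = 118.6 kN/m; ΣN' = 232.2 kN/m; ΣW sinα = 156.1 kN/m
Resisting = 118.6 + 232.2·tan29.5° = 118.6 + 131.4 = 249.9 kN/m
FS = 249.9 / 156.1 = 1.601

FS = 1.60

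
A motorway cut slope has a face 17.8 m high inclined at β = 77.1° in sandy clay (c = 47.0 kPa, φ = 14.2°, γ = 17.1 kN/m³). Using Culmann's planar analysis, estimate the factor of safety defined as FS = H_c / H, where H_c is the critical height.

H_c = (4c/γ) · sinβ cosφ / [1 − cos(β − φ)]
    = (4·47.0/17.1) · sin77.1°·cos14.2° / [1 − cos62.9°]
    = 10.994 · 0.9450 / 0.5445 = 19.08 m
FS = H_c / H = 19.08 / 17.8 = 1.072

FS = 1.07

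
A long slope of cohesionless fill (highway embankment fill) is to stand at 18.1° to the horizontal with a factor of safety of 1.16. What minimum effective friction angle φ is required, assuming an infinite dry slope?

φ = 20.8°

FS = tanφ/tanβ ⇒ tanφ = FS · tanβ = 1.16 · tan18.1° = 0.3791
φ = arctan(0.3791) = 20.76°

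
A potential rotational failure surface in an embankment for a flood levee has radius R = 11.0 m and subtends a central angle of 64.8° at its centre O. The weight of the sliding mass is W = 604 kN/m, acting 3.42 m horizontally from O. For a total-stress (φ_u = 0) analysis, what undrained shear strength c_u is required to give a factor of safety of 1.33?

c_u = 20.1 kPa

FS = c_u·L_a·R / (W·d), so c_u = FS·W·d / (L_a·R).
Arc length L_a = R·θ = 11.0·(64.8°·π/180) = 11.0·1.1310 = 12.44 m
c_u = 1.33·604·3.42 / (12.44·11.0) = 2747.4 / 136.85 = 20.08 kPa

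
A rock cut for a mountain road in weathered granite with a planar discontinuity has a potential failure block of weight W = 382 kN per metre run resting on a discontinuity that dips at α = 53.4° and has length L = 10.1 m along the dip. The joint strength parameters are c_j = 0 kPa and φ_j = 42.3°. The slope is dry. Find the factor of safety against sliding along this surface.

Resolving the block weight along and normal to the plane and applying the Mohr–Coulomb strength on the joint:
N' = W cosα = 382·cos53.4° = 227.8 kN/m
Driving force T = W sinα = 382·sin53.4° = 306.7 kN/m
Resisting force R = c_j·L + N'·tanφ_j = 0·10.1 + 227.8·tan42.3° = 0.0 + 207.2 = 207.2 kN/m
FS = R / T = 207.2 / 306.7 = 0.676

FS = 0.68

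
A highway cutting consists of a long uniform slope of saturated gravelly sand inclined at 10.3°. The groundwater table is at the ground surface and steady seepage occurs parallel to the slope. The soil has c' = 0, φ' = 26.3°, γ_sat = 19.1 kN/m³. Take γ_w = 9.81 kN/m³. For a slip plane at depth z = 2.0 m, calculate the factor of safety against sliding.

With seepage parallel to the slope and the water table at the surface, the effective normal stress on the slip plane uses the buoyant unit weight γ' = γ_sat − γ_w while the driving shear stress uses γ_sat:
FS = [c' + γ' z cos²β tanφ'] / [γ_sat z sinβ cosβ]
(For c' = 0 this reduces to FS = (γ'/γ_sat)·tanφ'/tanβ.)
γ' = 19.1 − 9.81 = 9.29 kN/m³
Numerator = 0.0 + 9.29·2.0·cos²10.3°·tan26.3° = 0.0 + 9.29·2.0·0.9680·0.4942 = 8.889 kPa
Denominator = 19.1·2.0·sin10.3°·cos10.3° = 19.1·2.0·0.1788·0.9839 = 6.720 kPa
FS = 8.889 / 6.720 = 1.323

FS = 1.32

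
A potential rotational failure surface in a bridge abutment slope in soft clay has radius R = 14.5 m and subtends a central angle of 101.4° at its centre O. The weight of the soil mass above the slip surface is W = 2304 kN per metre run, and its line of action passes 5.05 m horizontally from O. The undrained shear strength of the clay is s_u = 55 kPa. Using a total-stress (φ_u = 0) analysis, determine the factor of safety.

Taking moments about the centre O, the resisting moment is provided by the undrained shear strength acting along the arc:
Arc length L_a = R·θ = 14.5·(101.4°·π/180) = 14.5·1.7698 = 25.66 m
M_R = s_u·L_a·R = 55·25.66·14.5 = 20465.1 kN·m/m
M_D = W·d = 2304·5.05 = 11635.2 kN·m/m
FS = M_R / M_D = 20465.1 / 11635.2 = 1.759

FS = 1.76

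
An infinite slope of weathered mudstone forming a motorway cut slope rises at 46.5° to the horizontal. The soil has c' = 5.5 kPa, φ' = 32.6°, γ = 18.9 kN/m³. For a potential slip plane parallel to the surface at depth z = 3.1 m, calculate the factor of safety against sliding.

FS = 0.79

For an infinite slope with a slip plane parallel to the surface (no pore pressure): FS = [c' + γz cos²β tanφ'] / [γz sinβ cosβ].
γz = 18.9·3.1 = 58.59 kN/m²
Numerator = 5.5 + 58.59·cos²46.5°·tan32.6° = 5.5 + 58.59·0.4738·0.6395 = 23.254 kPa
Denominator = 58.59·sin46.5°·cos46.5° = 58.59·0.7254·0.6884 = 29.255 kPa
FS = 23.254 / 29.255 = 0.795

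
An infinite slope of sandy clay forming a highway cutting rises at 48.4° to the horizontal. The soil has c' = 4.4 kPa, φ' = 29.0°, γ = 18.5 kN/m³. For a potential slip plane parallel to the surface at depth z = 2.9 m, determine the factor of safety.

FS = 0.66

For an infinite slope with a slip plane parallel to the surface (no pore pressure): FS = [c' + γz cos²β tanφ'] / [γz sinβ cosβ].
γz = 18.5·2.9 = 53.65 kN/m²
Numerator = 4.4 + 53.65·cos²48.4°·tan29.0° = 4.4 + 53.65·0.4408·0.5543 = 17.509 kPa
Denominator = 53.65·sin48.4°·cos48.4° = 53.65·0.7478·0.6639 = 26.636 kPa
FS = 17.509 / 26.636 = 0.657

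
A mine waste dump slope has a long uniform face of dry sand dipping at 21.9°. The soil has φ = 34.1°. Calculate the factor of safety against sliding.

FS = 1.68

For a dry cohesionless infinite slope the factor of safety is FS = tanφ / tanβ.
FS = tan34.1° / tan21.9° = 0.6771 / 0.4020 = 1.684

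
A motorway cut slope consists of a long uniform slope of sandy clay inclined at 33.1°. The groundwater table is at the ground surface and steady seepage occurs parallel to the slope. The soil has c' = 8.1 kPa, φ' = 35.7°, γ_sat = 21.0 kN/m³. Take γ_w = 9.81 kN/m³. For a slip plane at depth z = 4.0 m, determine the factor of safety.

FS = 0.80

With seepage parallel to the slope and the water table at the surface, the effective normal stress on the slip plane uses the buoyant unit weight γ' = γ_sat − γ_w while the driving shear stress uses γ_sat:
FS = [c' + γ' z cos²β tanφ'] / [γ_sat z sinβ cosβ]
γ' = 21.0 − 9.81 = 11.19 kN/m³
Numerator = 8.1 + 11.19·4.0·cos²33.1°·tan35.7° = 8.1 + 11.19·4.0·0.7018·0.7186 = 30.671 kPa
Denominator = 21.0·4.0·sin33.1°·cos33.1° = 21.0·4.0·0.5461·0.8377 = 38.428 kPa
FS = 30.671 / 38.428 = 0.798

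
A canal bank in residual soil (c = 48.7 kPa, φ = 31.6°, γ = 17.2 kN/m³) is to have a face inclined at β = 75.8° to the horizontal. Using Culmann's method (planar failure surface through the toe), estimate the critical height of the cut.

H_c = 33.03 m

Culmann's analysis gives the critical failure plane at α_cr = (β + φ)/2 = (75.8 + 31.6)/2 = 53.7°, and the critical height
H_c = (4c/γ) · sinβ cosφ / [1 − cos(β − φ)]
    = (4·48.7/17.2) · sin75.8°·cos31.6° / [1 − cos(44.2°)]
    = 11.326 · 0.9694·0.8517 / [1 − 0.7169]
    = 11.326 · 0.8257 / 0.2831
    = 33.03 m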